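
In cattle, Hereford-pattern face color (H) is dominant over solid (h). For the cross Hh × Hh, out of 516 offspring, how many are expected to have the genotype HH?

Punnett square for Hh × Hh:
Offspring genotypes: 1 HH, 2 Hh, 1 hh
Total offspring: 4
Count with target: 1
Probability: 1/4
Expected count = 1/4 × 516 = 129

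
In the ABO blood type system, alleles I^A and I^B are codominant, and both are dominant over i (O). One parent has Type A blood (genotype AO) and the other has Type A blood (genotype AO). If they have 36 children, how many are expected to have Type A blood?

Cross: AO × AO
Possible offspring genotypes: 1 AA, 2 AO, 1 OO
Blood type counts: 3 Type A, 1 Type O
Probability of Type A: 3/4
Expected count = 3/4 × 36 = 27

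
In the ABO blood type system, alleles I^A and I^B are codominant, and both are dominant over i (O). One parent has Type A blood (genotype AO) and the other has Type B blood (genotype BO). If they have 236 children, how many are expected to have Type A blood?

Cross: AO × BO
Possible offspring genotypes: 1 AB, 1 AO, 1 BO, 1 OO
Blood type counts: 1 Type AB, 1 Type A, 1 Type B, 1 Type O
Probability of Type A: 1/4
Expected count = 1/4 × 236 = 59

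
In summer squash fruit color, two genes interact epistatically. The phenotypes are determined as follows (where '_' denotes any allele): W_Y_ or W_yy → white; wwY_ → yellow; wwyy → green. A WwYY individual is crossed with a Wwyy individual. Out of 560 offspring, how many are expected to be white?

Cross: WwYY × Wwyy — consider each gene separately:
W gene: Ww × Ww → 1 WW, 2 Ww, 1 ww → 3 W_ : 1 ww (out of 4)
Y gene: YY × yy → 4 Yy → 4 Y_ (out of 4)
Genotype classes (out of 4 × 4 = 16): W_Y_ = 3×4 = 12; wwY_ = 1×4 = 4
Apply the phenotype rules: W_Y_ (12) → white; wwY_ (4) → yellow
Phenotype counts (out of 16): 12 white, 4 yellow
white: 12 out of 16 → fraction 3/4
Expected count = 3/4 × 560 = 420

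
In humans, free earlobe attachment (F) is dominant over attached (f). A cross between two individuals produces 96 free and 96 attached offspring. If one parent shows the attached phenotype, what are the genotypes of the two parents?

Observed offspring: 96 free, 96 attached
The observed ratio simplifies to 1:1. One parent shows attached, so its genotype must be ff. A 1:1 offspring split requires the other parent to be heterozygous (Ff).
Parent genotypes: ff × Ff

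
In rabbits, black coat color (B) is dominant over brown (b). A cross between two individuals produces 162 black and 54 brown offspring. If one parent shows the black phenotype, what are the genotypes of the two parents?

Observed offspring: 162 black, 54 brown
The observed ratio simplifies to 3:1. Brown (bb) offspring appear, so each parent must contribute one b allele. The parent stated to show black carries B, so it is Bb. The other parent is then either Bb or bb: Bb × bb would give a 1:1 split, whereas Bb × Bb gives 3:1 — matching the data. So both parents are heterozygous (Bb × Bb).
Parent genotypes: Bb × Bb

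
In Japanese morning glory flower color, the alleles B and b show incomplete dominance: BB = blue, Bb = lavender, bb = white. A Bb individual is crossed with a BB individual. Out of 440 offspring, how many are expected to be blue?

Punnett square for Bb × BB:
Offspring genotypes: 2 BB, 2 Bb
Phenotype counts: 2 blue, 2 lavender
blue: 2 out of 4 → fraction 1/2
Expected count = 1/2 × 440 = 220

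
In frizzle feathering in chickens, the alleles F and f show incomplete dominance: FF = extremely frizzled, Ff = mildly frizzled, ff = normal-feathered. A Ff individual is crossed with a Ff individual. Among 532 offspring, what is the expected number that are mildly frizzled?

Punnett square for Ff × Ff:
Offspring genotypes: 1 FF, 2 Ff, 1 ff
Phenotype counts: 1 extremely frizzled, 2 mildly frizzled, 1 normal-feathered
mildly frizzled: 2 out of 4 → fraction 1/2
Expected count = 1/2 × 532 = 266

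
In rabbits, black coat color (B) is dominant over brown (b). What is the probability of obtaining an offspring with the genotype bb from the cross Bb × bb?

Punnett square for Bb × bb:
Offspring genotypes: 2 Bb, 2 bb
Total offspring: 4
Count with target: 2
Probability: 2/4 = 1/2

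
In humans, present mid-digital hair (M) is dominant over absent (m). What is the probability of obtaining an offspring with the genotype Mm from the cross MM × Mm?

Punnett square for MM × Mm:
Offspring genotypes: 2 MM, 2 Mm
Total offspring: 4
Count with target: 2
Probability: 2/4 = 1/2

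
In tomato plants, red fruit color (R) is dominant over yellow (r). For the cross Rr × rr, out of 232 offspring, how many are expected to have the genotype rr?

Punnett square for Rr × rr:
Offspring genotypes: 2 Rr, 2 rr
Total offspring: 4
Count with target: 2
Probability: 2/4 = 1/2
Expected count = 1/2 × 232 = 116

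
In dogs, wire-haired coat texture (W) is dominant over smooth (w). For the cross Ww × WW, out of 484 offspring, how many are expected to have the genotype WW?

Punnett square for Ww × WW:
Offspring genotypes: 2 WW, 2 Ww
Total offspring: 4
Count with target: 2
Probability: 2/4 = 1/2
Expected count = 1/2 × 484 = 242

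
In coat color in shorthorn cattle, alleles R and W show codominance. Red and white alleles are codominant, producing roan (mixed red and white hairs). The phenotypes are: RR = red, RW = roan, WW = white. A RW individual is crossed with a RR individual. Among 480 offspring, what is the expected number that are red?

Punnett square for RW × RR:
Offspring genotypes: 2 RR, 2 RW
Phenotype counts: 2 red, 2 roan
red: 2 out of 4 → fraction 1/2
Expected count = 1/2 × 480 = 240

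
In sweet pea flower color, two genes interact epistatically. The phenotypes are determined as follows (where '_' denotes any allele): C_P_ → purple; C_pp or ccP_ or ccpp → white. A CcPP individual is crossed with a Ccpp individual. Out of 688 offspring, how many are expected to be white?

Cross: CcPP × Ccpp — consider each gene separately:
C gene: Cc × Cc → 1 CC, 2 Cc, 1 cc → 3 C_ : 1 cc (out of 4)
P gene: PP × pp → 4 Pp → 4 P_ (out of 4)
Genotype classes (out of 4 × 4 = 16): C_P_ = 3×4 = 12; ccP_ = 1×4 = 4
Apply the phenotype rules: C_P_ (12) → purple; ccP_ (4) → white
Phenotype counts (out of 16): 12 purple, 4 white
white: 4 out of 16 → fraction 1/4
Expected count = 1/4 × 688 = 172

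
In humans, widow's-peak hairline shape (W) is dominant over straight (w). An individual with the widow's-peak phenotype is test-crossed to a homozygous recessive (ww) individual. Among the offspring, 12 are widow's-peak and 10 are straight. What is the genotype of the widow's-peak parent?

Test cross: ? × ww
Offspring: 12 widow's-peak, 10 straight — approximately 1:1.
A 1:1 ratio in a test cross indicates the unknown parent is heterozygous (Ww).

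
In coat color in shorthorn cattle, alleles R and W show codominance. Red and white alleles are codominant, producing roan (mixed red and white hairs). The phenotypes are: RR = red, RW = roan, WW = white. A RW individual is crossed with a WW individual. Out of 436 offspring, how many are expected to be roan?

Punnett square for RW × WW:
Offspring genotypes: 2 RW, 2 WW
Phenotype counts: 2 roan, 2 white
roan: 2 out of 4 → fraction 1/2
Expected count = 1/2 × 436 = 218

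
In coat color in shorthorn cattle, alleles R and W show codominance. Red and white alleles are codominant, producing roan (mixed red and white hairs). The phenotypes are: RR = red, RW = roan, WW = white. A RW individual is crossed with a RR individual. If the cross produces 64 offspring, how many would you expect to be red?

Punnett square for RW × RR:
Offspring genotypes: 2 RR, 2 RW
Phenotype counts: 2 red, 2 roan
red: 2 out of 4 → fraction 1/2
Expected count = 1/2 × 64 = 32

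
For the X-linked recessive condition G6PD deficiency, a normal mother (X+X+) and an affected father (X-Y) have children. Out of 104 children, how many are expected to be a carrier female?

Cross: X+X+ × X-Y
Offspring: 2 X+X-, 2 X+Y
Probability of a carrier female: 2/4 = 1/2
Expected count = 1/2 × 104 = 52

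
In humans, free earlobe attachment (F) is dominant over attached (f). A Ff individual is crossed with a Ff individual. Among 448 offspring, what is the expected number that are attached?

Punnett square for Ff × Ff:
Offspring genotypes: 1 FF, 2 Ff, 1 ff
free: 3, attached: 1
attached: 1 out of 4 → fraction 1/4
Expected count = 1/4 × 448 = 112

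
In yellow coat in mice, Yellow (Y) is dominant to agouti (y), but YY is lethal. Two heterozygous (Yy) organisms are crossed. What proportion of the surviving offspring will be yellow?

Cross: Yy × Yy
Punnett square offspring (before lethality): 1 YY, 2 Yy, 1 yy
The YY genotype is lethal (embryos die); surviving offspring: 2 Yy, 1 yy
yellow: 2 out of 3
Probability: 2/3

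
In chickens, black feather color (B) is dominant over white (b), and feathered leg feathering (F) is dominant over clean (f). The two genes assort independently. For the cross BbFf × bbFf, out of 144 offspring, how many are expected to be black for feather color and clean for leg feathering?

Dihybrid cross BbFf × bbFf — consider each gene separately:
feather color: Bb × bb → 2 Bb, 2 bb → 2 B_ : 2 bb (out of 4)
leg feathering: Ff × Ff → 1 FF, 2 Ff, 1 ff → 3 F_ : 1 ff (out of 4)
Looking for: black (B_) and clean (ff)
P(black) = 2/4, P(clean) = 1/4
P(both) = 2/4 × 1/4 = 2/16 = 1/8
Expected count = 1/8 × 144 = 18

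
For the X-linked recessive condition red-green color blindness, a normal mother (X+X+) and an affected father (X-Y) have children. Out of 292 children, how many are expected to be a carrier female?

Cross: X+X+ × X-Y
Offspring: 2 X+X-, 2 X+Y
Probability of a carrier female: 2/4 = 1/2
Expected count = 1/2 × 292 = 146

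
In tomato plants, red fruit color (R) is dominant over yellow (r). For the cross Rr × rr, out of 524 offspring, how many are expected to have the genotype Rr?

Punnett square for Rr × rr:
Offspring genotypes: 2 Rr, 2 rr
Total offspring: 4
Count with target: 2
Probability: 2/4 = 1/2
Expected count = 1/2 × 524 = 262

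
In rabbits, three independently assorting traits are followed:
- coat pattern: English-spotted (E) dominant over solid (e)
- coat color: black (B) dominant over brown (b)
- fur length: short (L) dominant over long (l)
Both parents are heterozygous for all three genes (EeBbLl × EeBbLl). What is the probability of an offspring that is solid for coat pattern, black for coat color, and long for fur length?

Trihybrid cross: EeBbLl × EeBbLl
Each trait segregates independently with a 3:1 phenotypic ratio, so each gene contributes 3/4 (dominant) or 1/4 (recessive).
Target: solid (coat pattern), black (coat color), long (fur length)
Probability = product of independent per-trait probabilities
= 1/4 × 3/4 × 1/4 = 3/64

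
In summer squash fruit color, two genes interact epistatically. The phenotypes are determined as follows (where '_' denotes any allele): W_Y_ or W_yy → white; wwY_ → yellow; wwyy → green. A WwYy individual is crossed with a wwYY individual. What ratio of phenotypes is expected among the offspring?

Cross: WwYy × wwYY — consider each gene separately:
W gene: Ww × ww → 2 Ww, 2 ww → 2 W_ : 2 ww (out of 4)
Y gene: Yy × YY → 2 YY, 2 Yy → 4 Y_ (out of 4)
Genotype classes (out of 4 × 4 = 16): W_Y_ = 2×4 = 8; wwY_ = 2×4 = 8
Apply the phenotype rules: W_Y_ (8) → white; wwY_ (8) → yellow
Phenotype counts (out of 16): 8 white, 8 yellow
Ratio: 1 white : 1 yellow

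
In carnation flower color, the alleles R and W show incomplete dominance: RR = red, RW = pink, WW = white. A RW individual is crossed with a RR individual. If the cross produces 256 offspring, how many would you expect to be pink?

Punnett square for RW × RR:
Offspring genotypes: 2 RR, 2 RW
Phenotype counts: 2 red, 2 pink
pink: 2 out of 4 → fraction 1/2
Expected count = 1/2 × 256 = 128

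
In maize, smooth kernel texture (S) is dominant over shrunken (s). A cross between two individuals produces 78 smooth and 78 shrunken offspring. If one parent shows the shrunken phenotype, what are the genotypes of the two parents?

Observed offspring: 78 smooth, 78 shrunken
The observed ratio simplifies to 1:1. One parent shows shrunken, so its genotype must be ss. A 1:1 offspring split requires the other parent to be heterozygous (Ss).
Parent genotypes: ss × Ss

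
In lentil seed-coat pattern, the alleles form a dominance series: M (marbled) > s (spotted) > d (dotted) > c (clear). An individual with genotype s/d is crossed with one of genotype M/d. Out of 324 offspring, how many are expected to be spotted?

Cross: s/d × M/d
Allele dominance: M > s > d > c
Offspring genotypes: 1 M/s, 1 s/d, 1 M/d, 1 d/d
Phenotype counts: 2 marbled, 1 spotted, 1 dotted
spotted: 1 out of 4 → fraction 1/4
Expected count = 1/4 × 324 = 81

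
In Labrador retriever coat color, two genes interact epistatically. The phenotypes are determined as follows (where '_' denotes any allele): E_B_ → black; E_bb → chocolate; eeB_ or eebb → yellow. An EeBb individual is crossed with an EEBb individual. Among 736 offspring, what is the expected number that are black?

Cross: EeBb × EEBb — consider each gene separately:
E gene: Ee × EE → 2 EE, 2 Ee → 4 E_ (out of 4)
B gene: Bb × Bb → 1 BB, 2 Bb, 1 bb → 3 B_ : 1 bb (out of 4)
Genotype classes (out of 4 × 4 = 16): E_B_ = 4×3 = 12; E_bb = 4×1 = 4
Apply the phenotype rules: E_B_ (12) → black; E_bb (4) → chocolate
Phenotype counts (out of 16): 12 black, 4 chocolate
black: 12 out of 16 → fraction 3/4
Expected count = 3/4 × 736 = 552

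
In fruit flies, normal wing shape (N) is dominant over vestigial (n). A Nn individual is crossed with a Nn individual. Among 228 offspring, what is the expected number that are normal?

Punnett square for Nn × Nn:
Offspring genotypes: 1 NN, 2 Nn, 1 nn
normal: 3, vestigial: 1
normal: 3 out of 4 → fraction 3/4
Expected count = 3/4 × 228 = 171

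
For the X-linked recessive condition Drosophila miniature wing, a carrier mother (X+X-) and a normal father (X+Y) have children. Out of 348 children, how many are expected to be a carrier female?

Cross: X+X- × X+Y
Offspring: 1 X+X+, 1 X+Y, 1 X+X-, 1 X-Y
Probability of a carrier female: 1/4
Expected count = 1/4 × 348 = 87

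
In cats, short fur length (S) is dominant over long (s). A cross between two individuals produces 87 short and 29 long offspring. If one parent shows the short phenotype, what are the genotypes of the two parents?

Observed offspring: 87 short, 29 long
The observed ratio simplifies to 3:1. Long (ss) offspring appear, so each parent must contribute one s allele. The parent stated to show short carries S, so it is Ss. The other parent is then either Ss or ss: Ss × ss would give a 1:1 split, whereas Ss × Ss gives 3:1 — matching the data. So both parents are heterozygous (Ss × Ss).
Parent genotypes: Ss × Ss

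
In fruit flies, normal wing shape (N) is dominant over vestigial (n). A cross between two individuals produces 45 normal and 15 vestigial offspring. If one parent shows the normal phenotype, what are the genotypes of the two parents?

Observed offspring: 45 normal, 15 vestigial
The observed ratio simplifies to 3:1. Vestigial (nn) offspring appear, so each parent must contribute one n allele. The parent stated to show normal carries N, so it is Nn. The other parent is then either Nn or nn: Nn × nn would give a 1:1 split, whereas Nn × Nn gives 3:1 — matching the data. So both parents are heterozygous (Nn × Nn).
Parent genotypes: Nn × Nn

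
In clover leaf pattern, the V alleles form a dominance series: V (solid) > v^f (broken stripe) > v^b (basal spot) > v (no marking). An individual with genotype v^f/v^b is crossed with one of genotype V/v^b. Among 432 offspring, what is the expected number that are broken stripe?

Cross: v^f/v^b × V/v^b
Allele dominance: V > v^f > v^b > v
Offspring genotypes: 1 V/v^f, 1 v^f/v^b, 1 V/v^b, 1 v^b/v^b
Phenotype counts: 2 solid, 1 broken stripe, 1 basal spot
broken stripe: 1 out of 4 → fraction 1/4
Expected count = 1/4 × 432 = 108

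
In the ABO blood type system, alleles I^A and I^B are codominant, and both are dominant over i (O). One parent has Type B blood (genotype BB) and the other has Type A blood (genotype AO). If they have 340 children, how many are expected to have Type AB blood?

Cross: BB × AO
Possible offspring genotypes: 2 AB, 2 BO
Blood type counts: 2 Type AB, 2 Type B
Probability of Type AB: 2/4 = 1/2
Expected count = 1/2 × 340 = 170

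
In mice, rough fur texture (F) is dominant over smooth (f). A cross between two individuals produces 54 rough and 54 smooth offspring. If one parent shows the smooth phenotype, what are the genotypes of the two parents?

Observed offspring: 54 rough, 54 smooth
The observed ratio simplifies to 1:1. One parent shows smooth, so its genotype must be ff. A 1:1 offspring split requires the other parent to be heterozygous (Ff).
Parent genotypes: ff × Ff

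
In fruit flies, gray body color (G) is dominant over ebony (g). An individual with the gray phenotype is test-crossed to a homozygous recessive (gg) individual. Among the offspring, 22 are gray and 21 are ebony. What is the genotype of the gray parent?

Test cross: ? × gg
Offspring: 22 gray, 21 ebony — approximately 1:1.
A 1:1 ratio in a test cross indicates the unknown parent is heterozygous (Gg).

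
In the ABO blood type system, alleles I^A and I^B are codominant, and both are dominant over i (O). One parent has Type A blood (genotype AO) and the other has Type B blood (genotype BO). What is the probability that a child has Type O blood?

Cross: AO × BO
Possible offspring genotypes: 1 AB, 1 AO, 1 BO, 1 OO
Blood type counts: 1 Type AB, 1 Type A, 1 Type B, 1 Type O
Probability of Type O: 1/4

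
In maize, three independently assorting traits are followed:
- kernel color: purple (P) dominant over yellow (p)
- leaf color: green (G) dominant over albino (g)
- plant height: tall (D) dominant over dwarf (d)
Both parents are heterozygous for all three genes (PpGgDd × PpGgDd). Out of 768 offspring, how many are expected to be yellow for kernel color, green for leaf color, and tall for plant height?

Trihybrid cross: PpGgDd × PpGgDd
Each trait segregates independently with a 3:1 phenotypic ratio, so each gene contributes 3/4 (dominant) or 1/4 (recessive).
Target: yellow (kernel color), green (leaf color), tall (plant height)
Probability = product of independent per-trait probabilities
= 1/4 × 3/4 × 3/4 = 9/64
Expected count = 9/64 × 768 = 108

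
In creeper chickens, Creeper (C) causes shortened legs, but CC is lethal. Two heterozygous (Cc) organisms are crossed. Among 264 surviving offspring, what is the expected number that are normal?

Cross: Cc × Cc
Punnett square offspring (before lethality): 1 CC, 2 Cc, 1 cc
The CC genotype is lethal (embryos die); surviving offspring: 2 Cc, 1 cc
normal: 1 out of 3 → fraction 1/3
Expected count = 1/3 × 264 = 88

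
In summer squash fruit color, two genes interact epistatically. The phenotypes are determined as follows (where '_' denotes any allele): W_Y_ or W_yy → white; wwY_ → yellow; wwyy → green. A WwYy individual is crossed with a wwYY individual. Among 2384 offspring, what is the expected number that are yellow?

Cross: WwYy × wwYY — consider each gene separately:
W gene: Ww × ww → 2 Ww, 2 ww → 2 W_ : 2 ww (out of 4)
Y gene: Yy × YY → 2 YY, 2 Yy → 4 Y_ (out of 4)
Genotype classes (out of 4 × 4 = 16): W_Y_ = 2×4 = 8; wwY_ = 2×4 = 8
Apply the phenotype rules: W_Y_ (8) → white; wwY_ (8) → yellow
Phenotype counts (out of 16): 8 white, 8 yellow
yellow: 8 out of 16 → fraction 1/2
Expected count = 1/2 × 2384 = 1192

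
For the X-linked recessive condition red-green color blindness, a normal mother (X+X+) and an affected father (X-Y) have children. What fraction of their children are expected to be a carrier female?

Cross: X+X+ × X-Y
Offspring: 2 X+X-, 2 X+Y
Probability of a carrier female: 2/4 = 1/2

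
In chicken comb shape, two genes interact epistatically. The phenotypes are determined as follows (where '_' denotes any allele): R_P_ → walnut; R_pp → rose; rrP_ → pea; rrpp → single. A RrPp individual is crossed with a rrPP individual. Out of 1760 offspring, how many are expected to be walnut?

Cross: RrPp × rrPP — consider each gene separately:
R gene: Rr × rr → 2 Rr, 2 rr → 2 R_ : 2 rr (out of 4)
P gene: Pp × PP → 2 PP, 2 Pp → 4 P_ (out of 4)
Genotype classes (out of 4 × 4 = 16): R_P_ = 2×4 = 8; rrP_ = 2×4 = 8
Apply the phenotype rules: R_P_ (8) → walnut; rrP_ (8) → pea
Phenotype counts (out of 16): 8 walnut, 8 pea
walnut: 8 out of 16 → fraction 1/2
Expected count = 1/2 × 1760 = 880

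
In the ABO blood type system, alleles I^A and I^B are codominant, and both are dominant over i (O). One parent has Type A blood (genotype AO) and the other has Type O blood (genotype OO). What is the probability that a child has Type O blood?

Cross: AO × OO
Possible offspring genotypes: 2 AO, 2 OO
Blood type counts: 2 Type A, 2 Type O
Probability of Type O: 2/4 = 1/2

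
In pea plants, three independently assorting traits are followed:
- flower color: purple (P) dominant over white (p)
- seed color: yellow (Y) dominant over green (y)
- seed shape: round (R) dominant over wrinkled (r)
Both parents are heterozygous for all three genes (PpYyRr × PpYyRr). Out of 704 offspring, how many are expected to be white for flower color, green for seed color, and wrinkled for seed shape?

Trihybrid cross: PpYyRr × PpYyRr
Each trait segregates independently with a 3:1 phenotypic ratio, so each gene contributes 3/4 (dominant) or 1/4 (recessive).
Target: white (flower color), green (seed color), wrinkled (seed shape)
Probability = product of independent per-trait probabilities
= 1/4 × 1/4 × 1/4 = 1/64
Expected count = 1/64 × 704 = 11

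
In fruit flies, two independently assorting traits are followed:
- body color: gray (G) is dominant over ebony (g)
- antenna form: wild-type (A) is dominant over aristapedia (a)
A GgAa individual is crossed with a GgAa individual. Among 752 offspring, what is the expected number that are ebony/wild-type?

Dihybrid cross GgAa × GgAa — consider each gene separately:
body color: Gg × Gg → 1 GG, 2 Gg, 1 gg → 3 G_ : 1 gg (out of 4)
antenna form: Aa × Aa → 1 AA, 2 Aa, 1 aa → 3 A_ : 1 aa (out of 4)
Combine (counts out of 4 × 4 = 16): gray/wild-type (G_A_) = 3×3 = 9; gray/aristapedia (G_aa) = 3×1 = 3; ebony/wild-type (ggA_) = 1×3 = 3; ebony/aristapedia (ggaa) = 1×1 = 1
Phenotype counts (out of 16): 9 gray/wild-type, 3 gray/aristapedia, 3 ebony/wild-type, 1 ebony/aristapedia
ebony/wild-type: 3 out of 16 → fraction 3/16
Expected count = 3/16 × 752 = 141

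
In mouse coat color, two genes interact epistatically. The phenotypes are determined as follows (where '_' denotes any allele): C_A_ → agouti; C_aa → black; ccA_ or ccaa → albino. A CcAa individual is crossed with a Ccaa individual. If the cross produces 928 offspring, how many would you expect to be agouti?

Cross: CcAa × Ccaa — consider each gene separately:
C gene: Cc × Cc → 1 CC, 2 Cc, 1 cc → 3 C_ : 1 cc (out of 4)
A gene: Aa × aa → 2 Aa, 2 aa → 2 A_ : 2 aa (out of 4)
Genotype classes (out of 4 × 4 = 16): C_A_ = 3×2 = 6; C_aa = 3×2 = 6; ccA_ = 1×2 = 2; ccaa = 1×2 = 2
Apply the phenotype rules: C_A_ (6) → agouti; C_aa (6) → black; ccA_ (2) + ccaa (2) → albino
Phenotype counts (out of 16): 6 agouti, 6 black, 4 albino
agouti: 6 out of 16 → fraction 3/8
Expected count = 3/8 × 928 = 348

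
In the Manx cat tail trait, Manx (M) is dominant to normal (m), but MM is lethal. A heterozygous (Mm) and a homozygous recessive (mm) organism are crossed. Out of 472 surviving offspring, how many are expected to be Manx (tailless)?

Cross: Mm × mm
Punnett square offspring (before lethality): 2 Mm, 2 mm
No MM offspring are produced in this cross.
Manx (tailless): 2 out of 4 → fraction 1/2
Expected count = 1/2 × 472 = 236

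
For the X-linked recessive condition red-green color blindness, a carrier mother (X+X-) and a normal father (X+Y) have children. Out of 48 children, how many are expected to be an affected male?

Cross: X+X- × X+Y
Offspring: 1 X+X+, 1 X+Y, 1 X+X-, 1 X-Y
Probability of an affected male: 1/4
Expected count = 1/4 × 48 = 12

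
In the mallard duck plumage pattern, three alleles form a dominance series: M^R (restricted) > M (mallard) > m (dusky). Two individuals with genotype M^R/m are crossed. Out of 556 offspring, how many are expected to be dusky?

Cross: M^R/m × M^R/m
Allele dominance: M^R > M > m
Offspring genotypes: 1 M^R/M^R, 2 M^R/m, 1 m/m
Phenotype counts: 3 restricted, 1 dusky
dusky: 1 out of 4 → fraction 1/4
Expected count = 1/4 × 556 = 139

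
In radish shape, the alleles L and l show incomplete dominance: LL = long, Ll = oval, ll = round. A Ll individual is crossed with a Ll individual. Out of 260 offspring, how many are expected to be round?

Punnett square for Ll × Ll:
Offspring genotypes: 1 LL, 2 Ll, 1 ll
Phenotype counts: 1 long, 2 oval, 1 round
round: 1 out of 4 → fraction 1/4
Expected count = 1/4 × 260 = 65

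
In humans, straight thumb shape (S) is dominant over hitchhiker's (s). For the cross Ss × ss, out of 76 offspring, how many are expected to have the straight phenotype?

Punnett square for Ss × ss:
Offspring genotypes: 2 Ss, 2 ss
Total offspring: 4
Count with target: 2
Probability: 2/4 = 1/2
Expected count = 1/2 × 76 = 38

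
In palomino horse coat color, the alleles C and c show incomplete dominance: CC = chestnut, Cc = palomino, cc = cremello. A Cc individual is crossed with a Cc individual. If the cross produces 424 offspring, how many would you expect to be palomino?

Punnett square for Cc × Cc:
Offspring genotypes: 1 CC, 2 Cc, 1 cc
Phenotype counts: 1 chestnut, 2 palomino, 1 cremello
palomino: 2 out of 4 → fraction 1/2
Expected count = 1/2 × 424 = 212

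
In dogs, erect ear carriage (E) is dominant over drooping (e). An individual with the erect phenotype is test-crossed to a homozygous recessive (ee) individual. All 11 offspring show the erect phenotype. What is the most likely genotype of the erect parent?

Test cross: ? × ee
All offspring are erect.
If the unknown parent were heterozygous (Ee), about half of 11 offspring would be drooping; none are. The unknown parent is most likely homozygous dominant (EE).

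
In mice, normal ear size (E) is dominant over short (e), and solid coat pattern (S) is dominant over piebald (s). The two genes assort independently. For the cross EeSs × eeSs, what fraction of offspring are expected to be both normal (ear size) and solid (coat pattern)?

Dihybrid cross EeSs × eeSs — consider each gene separately:
ear size: Ee × ee → 2 Ee, 2 ee → 2 E_ : 2 ee (out of 4)
coat pattern: Ss × Ss → 1 SS, 2 Ss, 1 ss → 3 S_ : 1 ss (out of 4)
Looking for: normal (E_) and solid (S_)
P(normal) = 2/4, P(solid) = 3/4
P(both) = 2/4 × 3/4 = 6/16 = 3/8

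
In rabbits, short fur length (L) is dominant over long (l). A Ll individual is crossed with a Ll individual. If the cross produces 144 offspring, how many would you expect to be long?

Punnett square for Ll × Ll:
Offspring genotypes: 1 LL, 2 Ll, 1 ll
short: 3, long: 1
long: 1 out of 4 → fraction 1/4
Expected count = 1/4 × 144 = 36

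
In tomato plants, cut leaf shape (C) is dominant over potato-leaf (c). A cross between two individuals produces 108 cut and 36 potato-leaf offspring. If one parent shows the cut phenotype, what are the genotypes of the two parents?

Observed offspring: 108 cut, 36 potato-leaf
The observed ratio simplifies to 3:1. Potato-leaf (cc) offspring appear, so each parent must contribute one c allele. The parent stated to show cut carries C, so it is Cc. The other parent is then either Cc or cc: Cc × cc would give a 1:1 split, whereas Cc × Cc gives 3:1 — matching the data. So both parents are heterozygous (Cc × Cc).
Parent genotypes: Cc × Cc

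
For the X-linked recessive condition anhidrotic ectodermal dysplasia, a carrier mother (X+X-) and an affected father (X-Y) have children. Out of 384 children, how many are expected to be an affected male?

Cross: X+X- × X-Y
Offspring: 1 X+X-, 1 X+Y, 1 X-X-, 1 X-Y
Probability of an affected male: 1/4
Expected count = 1/4 × 384 = 96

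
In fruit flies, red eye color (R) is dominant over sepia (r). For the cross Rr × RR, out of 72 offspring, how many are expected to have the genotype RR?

Punnett square for Rr × RR:
Offspring genotypes: 2 RR, 2 Rr
Total offspring: 4
Count with target: 2
Probability: 2/4 = 1/2
Expected count = 1/2 × 72 = 36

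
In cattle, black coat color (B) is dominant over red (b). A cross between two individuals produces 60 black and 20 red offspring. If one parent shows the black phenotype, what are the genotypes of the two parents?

Observed offspring: 60 black, 20 red
The observed ratio simplifies to 3:1. Red (bb) offspring appear, so each parent must contribute one b allele. The parent stated to show black carries B, so it is Bb. The other parent is then either Bb or bb: Bb × bb would give a 1:1 split, whereas Bb × Bb gives 3:1 — matching the data. So both parents are heterozygous (Bb × Bb).
Parent genotypes: Bb × Bb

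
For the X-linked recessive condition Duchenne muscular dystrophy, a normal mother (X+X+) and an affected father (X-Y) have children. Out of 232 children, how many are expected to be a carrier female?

Cross: X+X+ × X-Y
Offspring: 2 X+X-, 2 X+Y
Probability of a carrier female: 2/4 = 1/2
Expected count = 1/2 × 232 = 116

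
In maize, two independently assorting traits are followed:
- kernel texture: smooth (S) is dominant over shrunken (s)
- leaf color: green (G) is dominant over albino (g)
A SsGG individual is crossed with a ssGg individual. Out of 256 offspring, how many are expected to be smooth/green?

Dihybrid cross SsGG × ssGg — consider each gene separately:
kernel texture: Ss × ss → 2 Ss, 2 ss → 2 S_ : 2 ss (out of 4)
leaf color: GG × Gg → 2 GG, 2 Gg → 4 G_ (out of 4)
Combine (counts out of 4 × 4 = 16): smooth/green (S_G_) = 2×4 = 8; shrunken/green (ssG_) = 2×4 = 8
Phenotype counts (out of 16): 8 smooth/green, 8 shrunken/green
smooth/green: 8 out of 16 → fraction 1/2
Expected count = 1/2 × 256 = 128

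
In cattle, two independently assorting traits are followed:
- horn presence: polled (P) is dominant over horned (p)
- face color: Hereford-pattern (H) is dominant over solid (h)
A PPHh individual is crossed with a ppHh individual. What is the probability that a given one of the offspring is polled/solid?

Dihybrid cross PPHh × ppHh — consider each gene separately:
horn presence: PP × pp → 4 Pp → 4 P_ (out of 4)
face color: Hh × Hh → 1 HH, 2 Hh, 1 hh → 3 H_ : 1 hh (out of 4)
Combine (counts out of 4 × 4 = 16): polled/Hereford-pattern (P_H_) = 4×3 = 12; polled/solid (P_hh) = 4×1 = 4
Phenotype counts (out of 16): 12 polled/Hereford-pattern, 4 polled/solid
polled/solid: 4 out of 16
Probability: 4/16 = 1/4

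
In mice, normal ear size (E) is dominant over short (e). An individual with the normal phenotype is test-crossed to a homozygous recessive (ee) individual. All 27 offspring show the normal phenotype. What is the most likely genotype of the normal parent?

Test cross: ? × ee
All offspring are normal.
If the unknown parent were heterozygous (Ee), about half of 27 offspring would be short; none are. The unknown parent is most likely homozygous dominant (EE).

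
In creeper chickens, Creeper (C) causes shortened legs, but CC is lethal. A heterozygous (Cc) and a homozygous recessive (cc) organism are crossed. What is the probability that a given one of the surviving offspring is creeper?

Cross: Cc × cc
Punnett square offspring (before lethality): 2 Cc, 2 cc
No CC offspring are produced in this cross.
creeper: 2 out of 4
Probability: 2/4 = 1/2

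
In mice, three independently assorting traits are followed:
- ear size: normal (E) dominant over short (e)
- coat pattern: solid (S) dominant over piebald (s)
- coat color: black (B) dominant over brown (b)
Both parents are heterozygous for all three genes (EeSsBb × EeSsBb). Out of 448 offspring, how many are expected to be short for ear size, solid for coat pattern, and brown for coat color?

Trihybrid cross: EeSsBb × EeSsBb
Each trait segregates independently with a 3:1 phenotypic ratio, so each gene contributes 3/4 (dominant) or 1/4 (recessive).
Target: short (ear size), solid (coat pattern), brown (coat color)
Probability = product of independent per-trait probabilities
= 1/4 × 3/4 × 1/4 = 3/64
Expected count = 3/64 × 448 = 21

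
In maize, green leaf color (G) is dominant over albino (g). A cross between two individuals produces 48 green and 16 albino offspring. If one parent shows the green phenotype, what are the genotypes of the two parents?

Observed offspring: 48 green, 16 albino
The observed ratio simplifies to 3:1. Albino (gg) offspring appear, so each parent must contribute one g allele. The parent stated to show green carries G, so it is Gg. The other parent is then either Gg or gg: Gg × gg would give a 1:1 split, whereas Gg × Gg gives 3:1 — matching the data. So both parents are heterozygous (Gg × Gg).
Parent genotypes: Gg × Gg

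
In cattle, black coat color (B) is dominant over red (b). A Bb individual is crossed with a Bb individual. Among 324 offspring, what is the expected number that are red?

Punnett square for Bb × Bb:
Offspring genotypes: 1 BB, 2 Bb, 1 bb
black: 3, red: 1
red: 1 out of 4 → fraction 1/4
Expected count = 1/4 × 324 = 81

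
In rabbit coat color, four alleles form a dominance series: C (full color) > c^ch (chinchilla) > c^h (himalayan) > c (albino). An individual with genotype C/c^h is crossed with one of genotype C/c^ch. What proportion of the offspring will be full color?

Cross: C/c^h × C/c^ch
Allele dominance: C > c^ch > c^h > c
Offspring genotypes: 1 C/C, 1 C/c^ch, 1 C/c^h, 1 c^ch/c^h
Phenotype counts: 3 full color, 1 chinchilla
full color: 3 out of 4
Probability: 3/4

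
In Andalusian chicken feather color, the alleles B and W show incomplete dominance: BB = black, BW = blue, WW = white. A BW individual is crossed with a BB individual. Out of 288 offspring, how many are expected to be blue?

Punnett square for BW × BB:
Offspring genotypes: 2 BB, 2 BW
Phenotype counts: 2 black, 2 blue
blue: 2 out of 4 → fraction 1/2
Expected count = 1/2 × 288 = 144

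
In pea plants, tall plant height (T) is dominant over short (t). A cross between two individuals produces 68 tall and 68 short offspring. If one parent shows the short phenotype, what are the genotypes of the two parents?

Observed offspring: 68 tall, 68 short
The observed ratio simplifies to 1:1. One parent shows short, so its genotype must be tt. A 1:1 offspring split requires the other parent to be heterozygous (Tt).
Parent genotypes: tt × Tt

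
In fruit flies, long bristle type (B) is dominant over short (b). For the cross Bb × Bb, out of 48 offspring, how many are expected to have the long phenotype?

Punnett square for Bb × Bb:
Offspring genotypes: 1 BB, 2 Bb, 1 bb
Total offspring: 4
Count with target: 3
Probability: 3/4
Expected count = 3/4 × 48 = 36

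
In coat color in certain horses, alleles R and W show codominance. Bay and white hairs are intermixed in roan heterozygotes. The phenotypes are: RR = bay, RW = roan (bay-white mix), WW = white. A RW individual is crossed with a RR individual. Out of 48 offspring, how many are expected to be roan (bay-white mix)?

Punnett square for RW × RR:
Offspring genotypes: 2 RR, 2 RW
Phenotype counts: 2 bay, 2 roan (bay-white mix)
roan (bay-white mix): 2 out of 4 → fraction 1/2
Expected count = 1/2 × 48 = 24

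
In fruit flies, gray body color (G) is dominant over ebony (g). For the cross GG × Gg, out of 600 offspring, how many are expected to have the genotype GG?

Punnett square for GG × Gg:
Offspring genotypes: 2 GG, 2 Gg
Total offspring: 4
Count with target: 2
Probability: 2/4 = 1/2
Expected count = 1/2 × 600 = 300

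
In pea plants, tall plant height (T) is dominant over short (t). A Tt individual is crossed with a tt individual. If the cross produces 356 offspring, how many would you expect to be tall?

Punnett square for Tt × tt:
Offspring genotypes: 2 Tt, 2 tt
tall: 2, short: 2
tall: 2 out of 4 → fraction 1/2
Expected count = 1/2 × 356 = 178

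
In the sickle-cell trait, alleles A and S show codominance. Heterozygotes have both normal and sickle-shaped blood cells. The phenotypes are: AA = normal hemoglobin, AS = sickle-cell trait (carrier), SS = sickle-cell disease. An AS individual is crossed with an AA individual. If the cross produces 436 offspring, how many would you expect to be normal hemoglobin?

Punnett square for AS × AA:
Offspring genotypes: 2 AA, 2 AS
Phenotype counts: 2 normal hemoglobin, 2 sickle-cell trait (carrier)
normal hemoglobin: 2 out of 4 → fraction 1/2
Expected count = 1/2 × 436 = 218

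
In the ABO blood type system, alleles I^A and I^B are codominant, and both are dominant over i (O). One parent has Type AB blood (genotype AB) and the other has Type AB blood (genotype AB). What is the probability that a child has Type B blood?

Cross: AB × AB
Possible offspring genotypes: 1 AA, 2 AB, 1 BB
Blood type counts: 1 Type A, 2 Type AB, 1 Type B
Probability of Type B: 1/4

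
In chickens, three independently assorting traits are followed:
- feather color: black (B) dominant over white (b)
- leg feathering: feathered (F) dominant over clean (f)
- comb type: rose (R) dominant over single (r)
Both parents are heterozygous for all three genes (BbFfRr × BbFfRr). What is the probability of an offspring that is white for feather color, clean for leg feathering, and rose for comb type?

Trihybrid cross: BbFfRr × BbFfRr
Each trait segregates independently with a 3:1 phenotypic ratio, so each gene contributes 3/4 (dominant) or 1/4 (recessive).
Target: white (feather color), clean (leg feathering), rose (comb type)
Probability = product of independent per-trait probabilities
= 1/4 × 1/4 × 3/4 = 3/64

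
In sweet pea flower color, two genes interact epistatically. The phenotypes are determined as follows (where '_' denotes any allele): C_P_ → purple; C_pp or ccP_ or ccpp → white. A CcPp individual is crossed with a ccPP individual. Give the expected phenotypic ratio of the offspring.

Cross: CcPp × ccPP — consider each gene separately:
C gene: Cc × cc → 2 Cc, 2 cc → 2 C_ : 2 cc (out of 4)
P gene: Pp × PP → 2 PP, 2 Pp → 4 P_ (out of 4)
Genotype classes (out of 4 × 4 = 16): C_P_ = 2×4 = 8; ccP_ = 2×4 = 8
Apply the phenotype rules: C_P_ (8) → purple; ccP_ (8) → white
Phenotype counts (out of 16): 8 purple, 8 white
Ratio: 1 purple : 1 white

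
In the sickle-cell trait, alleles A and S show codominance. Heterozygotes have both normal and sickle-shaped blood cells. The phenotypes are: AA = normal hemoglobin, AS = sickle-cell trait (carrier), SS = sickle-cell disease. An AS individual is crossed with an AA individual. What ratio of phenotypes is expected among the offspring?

Punnett square for AS × AA:
Offspring genotypes: 2 AA, 2 AS
Phenotype counts: 2 normal hemoglobin, 2 sickle-cell trait (carrier)
Ratio: 1 normal hemoglobin : 1 sickle-cell trait (carrier)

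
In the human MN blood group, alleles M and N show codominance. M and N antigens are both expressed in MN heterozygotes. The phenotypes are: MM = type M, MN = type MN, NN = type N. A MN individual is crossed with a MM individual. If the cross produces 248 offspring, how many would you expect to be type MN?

Punnett square for MN × MM:
Offspring genotypes: 2 MM, 2 MN
Phenotype counts: 2 type M, 2 type MN
type MN: 2 out of 4 → fraction 1/2
Expected count = 1/2 × 248 = 124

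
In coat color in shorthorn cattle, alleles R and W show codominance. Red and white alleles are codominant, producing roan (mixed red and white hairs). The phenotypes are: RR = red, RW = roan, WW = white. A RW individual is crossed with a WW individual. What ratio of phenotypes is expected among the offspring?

Punnett square for RW × WW:
Offspring genotypes: 2 RW, 2 WW
Phenotype counts: 2 roan, 2 white
Ratio: 1 roan : 1 white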